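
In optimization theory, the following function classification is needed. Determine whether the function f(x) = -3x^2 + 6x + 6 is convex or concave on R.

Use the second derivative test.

f(x) = -3x^2 + 6x + 6
f'(x) = -6x + 6
f''(x) = -6
Since f''(x) = -6 < 0 for all x, f is concave on R.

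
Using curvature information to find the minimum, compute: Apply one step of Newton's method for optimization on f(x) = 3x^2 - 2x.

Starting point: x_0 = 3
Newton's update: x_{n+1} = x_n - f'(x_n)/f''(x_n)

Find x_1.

f(x) = 3x^2 - 2x
f'(x) = 6x + (-2), f''(x) = 6
Newton step: x_1 = x_0 - f'(x_0)/f''(x_0)
f'(3) = 16
x_1 = 3 - 16/6 = 1/3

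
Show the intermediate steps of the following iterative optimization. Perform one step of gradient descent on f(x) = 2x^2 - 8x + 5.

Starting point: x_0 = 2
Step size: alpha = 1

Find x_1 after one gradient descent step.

f(x) = 2x^2 - 8x + 5
f'(x) = 4x - 8
f'(2) = 4*2 + (-8) = 0
x_1 = x_0 - alpha * f'(x_0) = 2 - 1 * 0 = 2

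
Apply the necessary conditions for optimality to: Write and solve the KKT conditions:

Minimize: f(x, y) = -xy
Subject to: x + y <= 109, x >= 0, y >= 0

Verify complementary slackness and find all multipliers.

Problem: min -xy s.t. x + y <= 109 (multiplier lambda), x >= 0 (mu_x), y >= 0 (mu_y)
KKT stationarity: -y + lambda - mu_x = 0, -x + lambda - mu_y = 0, with lambda, mu_x, mu_y >= 0
Complementary slackness: lambda*(x + y - 109) = 0, mu_x*x = 0, mu_y*y = 0
If lambda = 0: y = -mu_x <= 0 and x = -mu_y <= 0 force x = y = 0 with f = 0; but x = y = 109/2 is feasible with f = -11881/4 < 0, so this is not the minimum. Hence lambda > 0 and x + y = 109.
Try x > 0, y > 0 (so mu_x = mu_y = 0): y = lambda, x = lambda => x = y = lambda
x + y = 109 => 2*lambda = 109 => lambda = 109/2
x* = y* = 109/2 > 0, consistent with mu_x = mu_y = 0.
(Any feasible point with x = 0 or y = 0 has f = 0 > -11881/4, so the minimum is not on those boundaries.)
min(-xy) = -11881/4 (i.e. max xy = 11881/4)
Multipliers: lambda = 109/2, mu_x = 0, mu_y = 0
Complementary slackness: lambda*(x + y - 109) = 109/2*(109/2 + 109/2 - 109) = 0, mu_x*x = 0*109/2 = 0, mu_y*y = 0*109/2 = 0. Satisfied.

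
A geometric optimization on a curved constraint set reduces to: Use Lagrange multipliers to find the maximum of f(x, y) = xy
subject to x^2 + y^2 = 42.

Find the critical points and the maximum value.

Lagrange conditions: y = 2*lambda*x and x = 2*lambda*y
If x = 0 then y = 0, violating the constraint, so x, y != 0.
Dividing: y/x = x/y => x^2 = y^2 => y = x or y = -x
Constraint: 2x^2 = 42 => x^2 = 21 => x = +/-sqrt(21)
Critical points: (sqrt(21), sqrt(21)), (-sqrt(21), -sqrt(21)), (sqrt(21), -sqrt(21)), (-sqrt(21), sqrt(21))
  y = x:  xy = x^2 = 21  at (sqrt(21), sqrt(21)) and (-sqrt(21), -sqrt(21))
  y = -x: xy = -x^2 = -21 at (sqrt(21), -sqrt(21)) and (-sqrt(21), sqrt(21))
Maximum xy = 21 at (sqrt(21), sqrt(21)) and (-sqrt(21), -sqrt(21))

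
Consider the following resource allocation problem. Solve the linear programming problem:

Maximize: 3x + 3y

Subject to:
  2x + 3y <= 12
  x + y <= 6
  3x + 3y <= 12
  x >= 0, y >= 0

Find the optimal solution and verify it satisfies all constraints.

Feasible vertices: (0, 0), (0, 4), (4, 0)
Objective 3x + 3y at each vertex:
  (0, 0): 0
  (0, 4): 12
  (4, 0): 12
Maximum is 12 at (0, 4).
Verify constraints at (x, y) = (0, 4):
  2*0 + 3*4 = 12 <= 12 (active)
  1*0 + 1*4 = 4 <= 6
  3*0 + 3*4 = 12 <= 12 (active)
  x = 0 >= 0, y = 4 >= 0. All constraints satisfied.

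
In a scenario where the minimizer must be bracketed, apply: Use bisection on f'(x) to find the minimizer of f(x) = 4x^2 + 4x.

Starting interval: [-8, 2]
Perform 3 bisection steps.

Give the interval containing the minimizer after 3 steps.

Finding critical point of f(x) = 4x^2 + 4x using bisection on f'(x) = 8x + 4.
f'(x) = 0 when x = -1/2.
Starting interval: [-8, 2]
Step 1: mid = -3, f'(mid) = -20, new interval = [-3, 2]
Step 2: mid = -1/2, f'(mid) = 0, new interval = [-1/2, -1/2]
Step 3: mid = -1/2, f'(mid) = 0, new interval = [-1/2, -1/2]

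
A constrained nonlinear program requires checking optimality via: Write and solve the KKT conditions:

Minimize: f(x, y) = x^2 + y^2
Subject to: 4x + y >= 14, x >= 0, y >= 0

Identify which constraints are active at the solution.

KKT conditions for min x^2 + y^2 s.t. 4x + 1y >= 14, x >= 0, y >= 0:
Stationarity: 2x = mu*4 + mu_x, 2y = mu*1 + mu_y, with mu, mu_x, mu_y >= 0
Complementary slackness: mu*(4x + y - 14) = 0, mu_x*x = 0, mu_y*y = 0
(0, 0) is infeasible (4*0 + 1*0 < 14), so if mu = 0 stationarity would force x = mu_x/2 >= 0, y = mu_y/2 >= 0 with mu_x*x = mu_y*y = 0, i.e. x = y = 0: contradiction. Hence mu > 0 and 4x + y = 14 is active.
Try x > 0, y > 0 (so mu_x = mu_y = 0): x = 4*mu/2, y = 1*mu/2
Substitute: 4*(4*mu/2) + 1*(1*mu/2) = 14
  mu*17/2 = 14 => mu = 28/17
x* = 56/17 > 0, y* = 14/17 > 0, consistent with mu_x = mu_y = 0.
f is convex and the constraints are linear, so this KKT point is the global minimum.
f* = 196/17
Active constraints: 4x + y >= 14 (holds with equality, mu = 28/17 > 0); x >= 0 and y >= 0 are inactive (mu_x = mu_y = 0).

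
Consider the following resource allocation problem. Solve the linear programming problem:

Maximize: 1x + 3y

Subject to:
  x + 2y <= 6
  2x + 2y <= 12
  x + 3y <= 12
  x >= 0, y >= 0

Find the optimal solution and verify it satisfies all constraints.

Feasible vertices: (0, 0), (0, 3), (6, 0)
Objective 1x + 3y at each vertex:
  (0, 0): 0
  (0, 3): 9
  (6, 0): 6
Maximum is 9 at (0, 3).
Verify constraints at (x, y) = (0, 3):
  1*0 + 2*3 = 6 <= 6 (active)
  2*0 + 2*3 = 6 <= 12
  1*0 + 3*3 = 9 <= 12
  x = 0 >= 0, y = 3 >= 0. All constraints satisfied.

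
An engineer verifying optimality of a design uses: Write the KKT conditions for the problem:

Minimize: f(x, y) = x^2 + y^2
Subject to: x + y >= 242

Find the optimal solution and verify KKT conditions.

KKT conditions for min x^2 + y^2 s.t. x + y >= 242:
Stationarity: 2x = mu, 2y = mu
So x = y = mu/2.
Complementary slackness: mu*(x + y - 242) = 0
Primal feasibility: x + y >= 242; dual feasibility: mu >= 0
If mu = 0 then x = y = 0, but 0 + 0 < 242 is infeasible, so the constraint is active.
Constraint active: x + y = 2*(mu/2) = 242 => mu = 242
x = y = 121, f = 29282
Verify: stationarity 2*121 = 242 = mu; primal 121 + 121 = 242 >= 242; dual mu = 242 >= 0; complementary slackness 242*(242 - 242) = 0. All KKT conditions hold.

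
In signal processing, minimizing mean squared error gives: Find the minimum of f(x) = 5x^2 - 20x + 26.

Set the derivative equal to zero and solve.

f(x) = 5x^2 - 20x + 26
f'(x) = 10x + (-20) = 0
x = 20/10 = 2
f(2) = 6
Since f''(x) = 10 > 0, this is a minimum.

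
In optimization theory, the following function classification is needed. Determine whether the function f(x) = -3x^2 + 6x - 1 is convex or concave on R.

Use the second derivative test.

f(x) = -3x^2 + 6x - 1
f'(x) = -6x + 6
f''(x) = -6
Since f''(x) = -6 < 0 for all x, f is concave on R.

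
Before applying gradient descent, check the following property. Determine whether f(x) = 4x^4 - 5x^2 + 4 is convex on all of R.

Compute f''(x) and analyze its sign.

f(x) = 4x^4 - 5x^2 + 4
f'(x) = 16x^3 + -10x
f''(x) = 48x^2 + -10
f''(0) = -10 < 0, so not convex near x = 0
Therefore, f is not globally convex on R.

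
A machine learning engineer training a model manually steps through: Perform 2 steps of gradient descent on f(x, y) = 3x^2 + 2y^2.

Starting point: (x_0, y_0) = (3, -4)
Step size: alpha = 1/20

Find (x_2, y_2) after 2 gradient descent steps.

f(x,y) = 3x^2 + 2y^2
grad_x = 6x + 0y, grad_y = 4y + 0x
Step 1: grad = (18, -16), (21/10, -16/5)
Step 2: grad = (63/5, -64/5), (147/100, -64/25)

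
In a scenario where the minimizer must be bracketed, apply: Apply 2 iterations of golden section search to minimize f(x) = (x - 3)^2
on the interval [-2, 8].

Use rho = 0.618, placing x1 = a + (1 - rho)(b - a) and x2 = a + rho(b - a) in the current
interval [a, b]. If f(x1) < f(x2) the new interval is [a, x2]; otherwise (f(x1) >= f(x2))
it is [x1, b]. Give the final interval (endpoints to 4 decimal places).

Golden section search for min of f(x) = (x - 3)^2 on [-2, 8].
Each step: x1 = a + (1 - rho)(b - a), x2 = a + rho(b - a); if f(x1) < f(x2) keep [a, x2], otherwise keep [x1, b].
Step 1: [-2.0000, 8.0000], x1=1.8200 (f=1.3924), x2=4.1800 (f=1.3924); f(x1) = f(x2) (tie, not '<') => keep [1.8200, 8.0000]
Step 2: [1.8200, 8.0000], x1=4.1808 (f=1.3942), x2=5.6392 (f=6.9656); f(x1) < f(x2) => keep [1.8200, 5.6392]
Final interval: [1.8200, 5.6392]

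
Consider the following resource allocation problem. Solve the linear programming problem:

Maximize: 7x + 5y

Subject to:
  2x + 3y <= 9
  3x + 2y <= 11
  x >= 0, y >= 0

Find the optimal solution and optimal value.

Feasible vertices: (0, 0), (0, 3), (3, 1), (11/3, 0)
Objective 7x + 5y at each:
  (0, 0): 0
  (0, 3): 15
  (3, 1): 26
  (11/3, 0): 77/3
Maximum is 26 at (3, 1).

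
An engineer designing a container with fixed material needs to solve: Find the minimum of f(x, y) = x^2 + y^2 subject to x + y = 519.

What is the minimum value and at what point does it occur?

Substitute y = 519 - x into f(x,y) = x^2 + y^2:
g(x) = x^2 + (519 - x)^2 = 2x^2 - 1038x + 269361
g'(x) = 4x - 1038 = 0  =>  x = 519/2
y = 519 - 519/2 = 519/2
Minimum value = (519/2)^2 + (519/2)^2 = 269361/2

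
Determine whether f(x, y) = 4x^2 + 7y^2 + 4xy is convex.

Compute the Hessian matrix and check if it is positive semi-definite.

f(x,y) = 4x^2 + 7y^2 + 4xy
Hessian H = [[8, 4], [4, 14]]
trace(H) = 22, det(H) = 96
Eigenvalues: (22 +/- sqrt(100)) / 2 = 16, 6
Since both eigenvalues > 0, f is convex.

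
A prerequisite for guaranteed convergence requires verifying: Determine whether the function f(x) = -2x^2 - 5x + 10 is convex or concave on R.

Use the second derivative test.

f(x) = -2x^2 - 5x + 10
f'(x) = -4x - 5
f''(x) = -4
Since f''(x) = -4 < 0 for all x, f is concave on R.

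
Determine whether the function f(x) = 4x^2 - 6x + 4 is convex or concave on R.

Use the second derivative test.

f(x) = 4x^2 - 6x + 4
f'(x) = 8x - 6
f''(x) = 8
Since f''(x) = 8 > 0 for all x, f is convex on R.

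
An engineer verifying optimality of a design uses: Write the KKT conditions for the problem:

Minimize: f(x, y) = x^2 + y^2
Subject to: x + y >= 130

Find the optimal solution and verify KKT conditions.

KKT conditions for min x^2 + y^2 s.t. x + y >= 130:
Stationarity: 2x = mu, 2y = mu
So x = y = mu/2.
Complementary slackness: mu*(x + y - 130) = 0
Primal feasibility: x + y >= 130; dual feasibility: mu >= 0
If mu = 0 then x = y = 0, but 0 + 0 < 130 is infeasible, so the constraint is active.
Constraint active: x + y = 2*(mu/2) = 130 => mu = 130
x = y = 65, f = 8450
Verify: stationarity 2*65 = 130 = mu; primal 65 + 65 = 130 >= 130; dual mu = 130 >= 0; complementary slackness 130*(130 - 130) = 0. All KKT conditions hold.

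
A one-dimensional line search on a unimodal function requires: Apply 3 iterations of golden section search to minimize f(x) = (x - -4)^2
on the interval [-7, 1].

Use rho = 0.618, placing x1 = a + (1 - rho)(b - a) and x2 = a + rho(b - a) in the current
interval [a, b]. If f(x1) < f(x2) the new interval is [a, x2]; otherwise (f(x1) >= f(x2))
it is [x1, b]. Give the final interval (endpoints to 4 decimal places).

Golden section search for min of f(x) = (x - -4)^2 on [-7, 1].
Each step: x1 = a + (1 - rho)(b - a), x2 = a + rho(b - a); if f(x1) < f(x2) keep [a, x2], otherwise keep [x1, b].
Step 1: [-7.0000, 1.0000], x1=-3.9440 (f=0.0031), x2=-2.0560 (f=3.7791); f(x1) < f(x2) => keep [-7.0000, -2.0560]
Step 2: [-7.0000, -2.0560], x1=-5.1114 (f=1.2352), x2=-3.9446 (f=0.0031); f(x1) > f(x2) => keep [-5.1114, -2.0560]
Step 3: [-5.1114, -2.0560], x1=-3.9442 (f=0.0031), x2=-3.2232 (f=0.6035); f(x1) < f(x2) => keep [-5.1114, -3.2232]
Final interval: [-5.1114, -3.2232]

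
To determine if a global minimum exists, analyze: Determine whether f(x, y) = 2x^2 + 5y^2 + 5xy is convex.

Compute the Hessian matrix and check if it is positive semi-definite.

f(x,y) = 2x^2 + 5y^2 + 5xy
Hessian H = [[4, 5], [5, 10]]
trace(H) = 14, det(H) = 15
Eigenvalues: (14 +/- sqrt(136)) / 2 = 12.83, 1.169
Since both eigenvalues > 0, f is convex.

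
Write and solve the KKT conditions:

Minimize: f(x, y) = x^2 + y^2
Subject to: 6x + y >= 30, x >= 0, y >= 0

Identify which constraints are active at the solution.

KKT conditions for min x^2 + y^2 s.t. 6x + 1y >= 30, x >= 0, y >= 0:
Stationarity: 2x = mu*6 + mu_x, 2y = mu*1 + mu_y, with mu, mu_x, mu_y >= 0
Complementary slackness: mu*(6x + y - 30) = 0, mu_x*x = 0, mu_y*y = 0
(0, 0) is infeasible (6*0 + 1*0 < 30), so if mu = 0 stationarity would force x = mu_x/2 >= 0, y = mu_y/2 >= 0 with mu_x*x = mu_y*y = 0, i.e. x = y = 0: contradiction. Hence mu > 0 and 6x + y = 30 is active.
Try x > 0, y > 0 (so mu_x = mu_y = 0): x = 6*mu/2, y = 1*mu/2
Substitute: 6*(6*mu/2) + 1*(1*mu/2) = 30
  mu*37/2 = 30 => mu = 60/37
x* = 180/37 > 0, y* = 30/37 > 0, consistent with mu_x = mu_y = 0.
f is convex and the constraints are linear, so this KKT point is the global minimum.
f* = 900/37
Active constraints: 6x + y >= 30 (holds with equality, mu = 60/37 > 0); x >= 0 and y >= 0 are inactive (mu_x = mu_y = 0).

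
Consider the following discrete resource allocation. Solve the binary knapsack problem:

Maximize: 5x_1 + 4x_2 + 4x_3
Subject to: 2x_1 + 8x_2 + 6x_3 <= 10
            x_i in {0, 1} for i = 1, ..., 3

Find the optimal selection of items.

Items: item 1 (v=5, w=2), item 2 (v=4, w=8), item 3 (v=4, w=6)
Capacity: 10
Checking all 8 subsets (w = total weight, v = total value):
  {}: w = 0, v = 0
  {1}: w = 2, v = 5
  {2}: w = 8, v = 4
  {3}: w = 6, v = 4
  {1, 2}: w = 10, v = 9
  {1, 3}: w = 8, v = 9
  {2, 3}: w = 14 > 10, infeasible
  {1, 2, 3}: w = 16 > 10, infeasible
Best feasible subset: items [1, 2]
(The same value 9 is also attained by {1, 3}.)
Total weight: 10 <= 10, total value: 9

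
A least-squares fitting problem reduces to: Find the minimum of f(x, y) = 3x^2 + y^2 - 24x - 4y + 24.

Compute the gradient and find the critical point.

f(x,y) = 3x^2 + y^2 - 24x - 4y + 24
df/dx = 6x + (-24) = 0  =>  x = 4
df/dy = 2y + (-4) = 0  =>  y = 2
f(4, 2) = 3*(4)^2 + 1*(2)^2 + -24*(4) + -4*(2) + 24 = -28
Hessian is diagonal with entries 6, 2 > 0, so this is a minimum.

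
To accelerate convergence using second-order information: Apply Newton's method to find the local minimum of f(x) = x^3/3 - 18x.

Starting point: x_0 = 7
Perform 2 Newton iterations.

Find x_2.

f(x) = x^3/3 - 18x
f'(x) = x^2 - 18, f''(x) = 2x
Newton update: x_{n+1} = x_n - (x_n^2 - 18)/(2*x_n)
Step 1: x_0 = 7, f'=31, f''=14, x_1 = 67/14
Step 2: x_1 = 67/14, f'=961/196, f''=67/7, x_2 = 8017/1876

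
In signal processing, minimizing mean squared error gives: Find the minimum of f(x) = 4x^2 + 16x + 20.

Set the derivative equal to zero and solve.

f(x) = 4x^2 + 16x + 20
f'(x) = 8x + (16) = 0
x = -16/8 = -2
f(-2) = 4
Since f''(x) = 8 > 0, this is a minimum.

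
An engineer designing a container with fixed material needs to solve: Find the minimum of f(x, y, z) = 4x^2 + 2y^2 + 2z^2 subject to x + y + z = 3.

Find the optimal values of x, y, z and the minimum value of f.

Using Lagrange multipliers on f = 4x^2 + 2y^2 + 2z^2 with constraint x + y + z = 3:
Conditions: 2*4*x = lambda, 2*2*y = lambda, 2*2*z = lambda
So x = lambda/8, y = lambda/4, z = lambda/4
Substituting into constraint: lambda * (5/8) = 3
lambda = 24/5
x = 3/5, y = 6/5, z = 6/5
Minimum value = 36/5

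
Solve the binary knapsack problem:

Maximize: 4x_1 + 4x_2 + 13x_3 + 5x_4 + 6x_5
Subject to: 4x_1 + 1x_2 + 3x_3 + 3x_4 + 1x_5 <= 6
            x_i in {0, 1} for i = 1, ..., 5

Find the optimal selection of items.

Items: item 1 (v=4, w=4), item 2 (v=4, w=1), item 3 (v=13, w=3), item 4 (v=5, w=3), item 5 (v=6, w=1)
Capacity: 6
Checking all 32 subsets (w = total weight, v = total value):
  {}: w = 0, v = 0
  {1}: w = 4, v = 4
  {2}: w = 1, v = 4
  {3}: w = 3, v = 13
  {4}: w = 3, v = 5
  {5}: w = 1, v = 6
  {1, 2}: w = 5, v = 8
  {1, 3}: w = 7 > 6, infeasible
  {1, 4}: w = 7 > 6, infeasible
  {1, 5}: w = 5, v = 10
  {2, 3}: w = 4, v = 17
  {2, 4}: w = 4, v = 9
  {2, 5}: w = 2, v = 10
  {3, 4}: w = 6, v = 18
  {3, 5}: w = 4, v = 19
  {4, 5}: w = 4, v = 11
  {1, 2, 3}: w = 8 > 6, infeasible
  {1, 2, 4}: w = 8 > 6, infeasible
  {1, 2, 5}: w = 6, v = 14
  {1, 3, 4}: w = 10 > 6, infeasible
  {1, 3, 5}: w = 8 > 6, infeasible
  {1, 4, 5}: w = 8 > 6, infeasible
  {2, 3, 4}: w = 7 > 6, infeasible
  {2, 3, 5}: w = 5, v = 23
  {2, 4, 5}: w = 5, v = 15
  {3, 4, 5}: w = 7 > 6, infeasible
  {1, 2, 3, 4}: w = 11 > 6, infeasible
  {1, 2, 3, 5}: w = 9 > 6, infeasible
  {1, 2, 4, 5}: w = 9 > 6, infeasible
  {1, 3, 4, 5}: w = 11 > 6, infeasible
  {2, 3, 4, 5}: w = 8 > 6, infeasible
  {1, 2, 3, 4, 5}: w = 12 > 6, infeasible
Best feasible subset: items [2, 3, 5]
Total weight: 5 <= 6, total value: 23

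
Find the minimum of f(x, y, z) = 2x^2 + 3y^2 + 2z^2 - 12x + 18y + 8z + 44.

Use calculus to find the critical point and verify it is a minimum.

f(x,y,z) = 2x^2 + 3y^2 + 2z^2 - 12x + 18y + 8z + 44
df/dx = 4x + (-12) = 0 => x = 3
df/dy = 6y + (18) = 0 => y = -3
df/dz = 4z + (8) = 0 => z = -2
f(3,-3,-2) = 2*(3)^2 + 3*(-3)^2 + 2*(-2)^2 + -12*(3) + 18*(-3) + 8*(-2) + 44 = -9
Hessian is diagonal with entries 4, 6, 4 > 0, confirmed minimum.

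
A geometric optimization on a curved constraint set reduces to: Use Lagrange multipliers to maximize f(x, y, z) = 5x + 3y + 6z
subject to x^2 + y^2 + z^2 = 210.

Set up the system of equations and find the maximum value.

Lagrange conditions: 5 = 2*lambda*x, 3 = 2*lambda*y, 6 = 2*lambda*z
So x:5 = y:3 = z:6, i.e. x = 5t, y = 3t, z = 6t
Constraint: t^2*(5^2 + 3^2 + 6^2) = 210
  t^2 * 70 = 210  =>  t = sqrt(3)
Maximum = 5*5t + 3*3t + 6*6t = 70*sqrt(3) = sqrt(14700)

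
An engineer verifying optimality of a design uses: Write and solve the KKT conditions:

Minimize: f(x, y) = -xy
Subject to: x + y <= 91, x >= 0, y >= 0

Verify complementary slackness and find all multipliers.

Problem: min -xy s.t. x + y <= 91 (multiplier lambda), x >= 0 (mu_x), y >= 0 (mu_y)
KKT stationarity: -y + lambda - mu_x = 0, -x + lambda - mu_y = 0, with lambda, mu_x, mu_y >= 0
Complementary slackness: lambda*(x + y - 91) = 0, mu_x*x = 0, mu_y*y = 0
If lambda = 0: y = -mu_x <= 0 and x = -mu_y <= 0 force x = y = 0 with f = 0; but x = y = 91/2 is feasible with f = -8281/4 < 0, so this is not the minimum. Hence lambda > 0 and x + y = 91.
Try x > 0, y > 0 (so mu_x = mu_y = 0): y = lambda, x = lambda => x = y = lambda
x + y = 91 => 2*lambda = 91 => lambda = 91/2
x* = y* = 91/2 > 0, consistent with mu_x = mu_y = 0.
(Any feasible point with x = 0 or y = 0 has f = 0 > -8281/4, so the minimum is not on those boundaries.)
min(-xy) = -8281/4 (i.e. max xy = 8281/4)
Multipliers: lambda = 91/2, mu_x = 0, mu_y = 0
Complementary slackness: lambda*(x + y - 91) = 91/2*(91/2 + 91/2 - 91) = 0, mu_x*x = 0*91/2 = 0, mu_y*y = 0*91/2 = 0. Satisfied.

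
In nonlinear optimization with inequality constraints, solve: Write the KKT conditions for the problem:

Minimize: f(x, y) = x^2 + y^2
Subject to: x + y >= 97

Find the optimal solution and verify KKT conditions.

KKT conditions for min x^2 + y^2 s.t. x + y >= 97:
Stationarity: 2x = mu, 2y = mu
So x = y = mu/2.
Complementary slackness: mu*(x + y - 97) = 0
Primal feasibility: x + y >= 97; dual feasibility: mu >= 0
If mu = 0 then x = y = 0, but 0 + 0 < 97 is infeasible, so the constraint is active.
Constraint active: x + y = 2*(mu/2) = 97 => mu = 97
x = y = 97/2, f = 9409/2
Verify: stationarity 2*(97/2) = 97 = mu; primal 97/2 + 97/2 = 97 >= 97; dual mu = 97 >= 0; complementary slackness 97*(97 - 97) = 0. All KKT conditions hold.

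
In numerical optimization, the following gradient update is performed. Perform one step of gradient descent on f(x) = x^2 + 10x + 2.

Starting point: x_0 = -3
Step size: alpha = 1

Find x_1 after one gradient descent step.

f(x) = x^2 + 10x + 2
f'(x) = 2x + 10
f'(-3) = 2*-3 + (10) = 4
x_1 = x_0 - alpha * f'(x_0) = -3 - 1 * 4 = -7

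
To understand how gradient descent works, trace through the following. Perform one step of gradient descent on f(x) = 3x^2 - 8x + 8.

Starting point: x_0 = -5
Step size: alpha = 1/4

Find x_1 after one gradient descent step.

f(x) = 3x^2 - 8x + 8
f'(x) = 6x - 8
f'(-5) = 6*-5 + (-8) = -38
x_1 = x_0 - alpha * f'(x_0) = -5 - 1/4 * -38 = 9/2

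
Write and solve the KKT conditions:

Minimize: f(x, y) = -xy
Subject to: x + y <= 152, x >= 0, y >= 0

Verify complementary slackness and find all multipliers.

Problem: min -xy s.t. x + y <= 152 (multiplier lambda), x >= 0 (mu_x), y >= 0 (mu_y)
KKT stationarity: -y + lambda - mu_x = 0, -x + lambda - mu_y = 0, with lambda, mu_x, mu_y >= 0
Complementary slackness: lambda*(x + y - 152) = 0, mu_x*x = 0, mu_y*y = 0
If lambda = 0: y = -mu_x <= 0 and x = -mu_y <= 0 force x = y = 0 with f = 0; but x = y = 76 is feasible with f = -5776 < 0, so this is not the minimum. Hence lambda > 0 and x + y = 152.
Try x > 0, y > 0 (so mu_x = mu_y = 0): y = lambda, x = lambda => x = y = lambda
x + y = 152 => 2*lambda = 152 => lambda = 76
x* = y* = 76 > 0, consistent with mu_x = mu_y = 0.
(Any feasible point with x = 0 or y = 0 has f = 0 > -5776, so the minimum is not on those boundaries.)
min(-xy) = -5776 (i.e. max xy = 5776)
Multipliers: lambda = 76, mu_x = 0, mu_y = 0
Complementary slackness: lambda*(x + y - 152) = 76*(76 + 76 - 152) = 0, mu_x*x = 0*76 = 0, mu_y*y = 0*76 = 0. Satisfied.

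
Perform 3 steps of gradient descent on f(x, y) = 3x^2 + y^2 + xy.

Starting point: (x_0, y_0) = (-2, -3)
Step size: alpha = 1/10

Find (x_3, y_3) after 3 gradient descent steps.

f(x,y) = 3x^2 + y^2 + xy
grad_x = 6x + 1y, grad_y = 2y + 1x
Step 1: grad = (-15, -8), (-1/2, -11/5)
Step 2: grad = (-26/5, -49/10), (1/50, -171/100)
Step 3: grad = (-159/100, -17/5), (179/1000, -137/100)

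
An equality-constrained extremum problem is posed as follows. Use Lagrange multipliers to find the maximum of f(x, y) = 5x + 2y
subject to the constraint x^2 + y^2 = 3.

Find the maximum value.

Set up Lagrange conditions: grad f = lambda * grad g
  5 = 2*lambda*x
  2 = 2*lambda*y
From these: x/y = 5/2, so x = 5t, y = 2t for some t.
Substitute into constraint: (5t)^2 + (2t)^2 = 3
  t^2 * 29 = 3
  t = sqrt(3/29)
Maximum = 5*x + 2*y = (5^2 + 2^2)*t = 29 * sqrt(3/29) = sqrt(87)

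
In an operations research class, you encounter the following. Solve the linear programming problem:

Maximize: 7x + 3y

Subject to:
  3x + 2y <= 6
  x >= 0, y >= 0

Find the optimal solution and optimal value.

The feasible region has vertices at [(0, 0), (2, 0), (0, 3)].
Checking objective 7x + 3y at each vertex:
  (0, 0): 7*0 + 3*0 = 0
  (2, 0): 7*2 + 3*0 = 14
  (0, 3): 7*0 + 3*3 = 9
Maximum is 14 at (2, 0).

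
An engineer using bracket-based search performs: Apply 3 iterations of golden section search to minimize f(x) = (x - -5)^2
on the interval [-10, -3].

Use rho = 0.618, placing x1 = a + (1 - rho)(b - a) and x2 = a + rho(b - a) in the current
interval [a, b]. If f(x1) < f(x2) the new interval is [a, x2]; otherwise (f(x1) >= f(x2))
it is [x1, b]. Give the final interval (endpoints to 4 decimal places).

Golden section search for min of f(x) = (x - -5)^2 on [-10, -3].
Each step: x1 = a + (1 - rho)(b - a), x2 = a + rho(b - a); if f(x1) < f(x2) keep [a, x2], otherwise keep [x1, b].
Step 1: [-10.0000, -3.0000], x1=-7.3260 (f=5.4103), x2=-5.6740 (f=0.4543); f(x1) > f(x2) => keep [-7.3260, -3.0000]
Step 2: [-7.3260, -3.0000], x1=-5.6735 (f=0.4536), x2=-4.6525 (f=0.1207); f(x1) > f(x2) => keep [-5.6735, -3.0000]
Step 3: [-5.6735, -3.0000], x1=-4.6522 (f=0.1210), x2=-4.0213 (f=0.9579); f(x1) < f(x2) => keep [-5.6735, -4.0213]
Final interval: [-5.6735, -4.0213]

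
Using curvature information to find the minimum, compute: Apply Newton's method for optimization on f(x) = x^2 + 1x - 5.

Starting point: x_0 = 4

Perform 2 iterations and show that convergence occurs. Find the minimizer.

f(x) = x^2 + 1x - 5, f'(x) = 2x + (1), f''(x) = 2
Step 1: f'(4) = 9, x_1 = 4 - 9/2 = -1/2
Step 2: f'(-1/2) = 0, x_2 = -1/2 (converged)
Newton's method converges in 1 step for quadratics.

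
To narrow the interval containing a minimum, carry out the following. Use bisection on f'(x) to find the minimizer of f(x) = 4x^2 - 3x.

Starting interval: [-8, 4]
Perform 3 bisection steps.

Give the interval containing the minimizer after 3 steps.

Finding critical point of f(x) = 4x^2 - 3x using bisection on f'(x) = 8x + -3.
f'(x) = 0 when x = 3/8.
Starting interval: [-8, 4]
Step 1: mid = -2, f'(mid) = -19, new interval = [-2, 4]
Step 2: mid = 1, f'(mid) = 5, new interval = [-2, 1]
Step 3: mid = -1/2, f'(mid) = -7, new interval = [-1/2, 1]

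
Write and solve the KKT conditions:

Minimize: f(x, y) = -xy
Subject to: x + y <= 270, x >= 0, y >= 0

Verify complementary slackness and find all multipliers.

Problem: min -xy s.t. x + y <= 270 (multiplier lambda), x >= 0 (mu_x), y >= 0 (mu_y)
KKT stationarity: -y + lambda - mu_x = 0, -x + lambda - mu_y = 0, with lambda, mu_x, mu_y >= 0
Complementary slackness: lambda*(x + y - 270) = 0, mu_x*x = 0, mu_y*y = 0
If lambda = 0: y = -mu_x <= 0 and x = -mu_y <= 0 force x = y = 0 with f = 0; but x = y = 135 is feasible with f = -18225 < 0, so this is not the minimum. Hence lambda > 0 and x + y = 270.
Try x > 0, y > 0 (so mu_x = mu_y = 0): y = lambda, x = lambda => x = y = lambda
x + y = 270 => 2*lambda = 270 => lambda = 135
x* = y* = 135 > 0, consistent with mu_x = mu_y = 0.
(Any feasible point with x = 0 or y = 0 has f = 0 > -18225, so the minimum is not on those boundaries.)
min(-xy) = -18225 (i.e. max xy = 18225)
Multipliers: lambda = 135, mu_x = 0, mu_y = 0
Complementary slackness: lambda*(x + y - 270) = 135*(135 + 135 - 270) = 0, mu_x*x = 0*135 = 0, mu_y*y = 0*135 = 0. Satisfied.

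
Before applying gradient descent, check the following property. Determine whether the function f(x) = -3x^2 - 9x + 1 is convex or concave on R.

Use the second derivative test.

f(x) = -3x^2 - 9x + 1
f'(x) = -6x - 9
f''(x) = -6
Since f''(x) = -6 < 0 for all x, f is concave on R.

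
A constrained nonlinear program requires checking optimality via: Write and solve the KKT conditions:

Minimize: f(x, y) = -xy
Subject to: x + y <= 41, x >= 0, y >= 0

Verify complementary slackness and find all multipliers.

Problem: min -xy s.t. x + y <= 41 (multiplier lambda), x >= 0 (mu_x), y >= 0 (mu_y)
KKT stationarity: -y + lambda - mu_x = 0, -x + lambda - mu_y = 0, with lambda, mu_x, mu_y >= 0
Complementary slackness: lambda*(x + y - 41) = 0, mu_x*x = 0, mu_y*y = 0
If lambda = 0: y = -mu_x <= 0 and x = -mu_y <= 0 force x = y = 0 with f = 0; but x = y = 41/2 is feasible with f = -1681/4 < 0, so this is not the minimum. Hence lambda > 0 and x + y = 41.
Try x > 0, y > 0 (so mu_x = mu_y = 0): y = lambda, x = lambda => x = y = lambda
x + y = 41 => 2*lambda = 41 => lambda = 41/2
x* = y* = 41/2 > 0, consistent with mu_x = mu_y = 0.
(Any feasible point with x = 0 or y = 0 has f = 0 > -1681/4, so the minimum is not on those boundaries.)
min(-xy) = -1681/4 (i.e. max xy = 1681/4)
Multipliers: lambda = 41/2, mu_x = 0, mu_y = 0
Complementary slackness: lambda*(x + y - 41) = 41/2*(41/2 + 41/2 - 41) = 0, mu_x*x = 0*41/2 = 0, mu_y*y = 0*41/2 = 0. Satisfied.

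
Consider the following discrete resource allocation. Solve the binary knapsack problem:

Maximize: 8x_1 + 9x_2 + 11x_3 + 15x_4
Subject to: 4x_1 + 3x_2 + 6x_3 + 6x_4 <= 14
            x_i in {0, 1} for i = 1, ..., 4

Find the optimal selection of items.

Items: item 1 (v=8, w=4), item 2 (v=9, w=3), item 3 (v=11, w=6), item 4 (v=15, w=6)
Capacity: 14
Checking all 16 subsets (w = total weight, v = total value):
  {}: w = 0, v = 0
  {1}: w = 4, v = 8
  {2}: w = 3, v = 9
  {3}: w = 6, v = 11
  {4}: w = 6, v = 15
  {1, 2}: w = 7, v = 17
  {1, 3}: w = 10, v = 19
  {1, 4}: w = 10, v = 23
  {2, 3}: w = 9, v = 20
  {2, 4}: w = 9, v = 24
  {3, 4}: w = 12, v = 26
  {1, 2, 3}: w = 13, v = 28
  {1, 2, 4}: w = 13, v = 32
  {1, 3, 4}: w = 16 > 14, infeasible
  {2, 3, 4}: w = 15 > 14, infeasible
  {1, 2, 3, 4}: w = 19 > 14, infeasible
Best feasible subset: items [1, 2, 4]
Total weight: 13 <= 14, total value: 32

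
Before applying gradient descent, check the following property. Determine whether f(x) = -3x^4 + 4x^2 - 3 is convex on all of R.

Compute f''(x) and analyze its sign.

f(x) = -3x^4 + 4x^2 - 3
f'(x) = -12x^3 + 8x
f''(x) = -36x^2 + 8
f''(x) = -36x^2 + 8 -> -inf as |x| -> inf
Therefore, f is not globally convex on R.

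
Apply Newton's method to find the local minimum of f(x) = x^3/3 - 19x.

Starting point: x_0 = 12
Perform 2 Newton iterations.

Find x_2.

f(x) = x^3/3 - 19x
f'(x) = x^2 - 19, f''(x) = 2x
Newton update: x_{n+1} = x_n - (x_n^2 - 19)/(2*x_n)
Step 1: x_0 = 12, f'=125, f''=24, x_1 = 163/24
Step 2: x_1 = 163/24, f'=15625/576, f''=163/12, x_2 = 37513/7824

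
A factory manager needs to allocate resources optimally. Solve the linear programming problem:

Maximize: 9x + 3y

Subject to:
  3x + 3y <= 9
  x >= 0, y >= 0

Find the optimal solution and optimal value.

The feasible region has vertices at [(0, 0), (3, 0), (0, 3)].
Checking objective 9x + 3y at each vertex:
  (0, 0): 9*0 + 3*0 = 0
  (3, 0): 9*3 + 3*0 = 27
  (0, 3): 9*0 + 3*3 = 9
Maximum is 27 at (3, 0).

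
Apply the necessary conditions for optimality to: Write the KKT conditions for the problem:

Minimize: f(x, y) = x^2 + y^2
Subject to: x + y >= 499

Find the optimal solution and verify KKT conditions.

KKT conditions for min x^2 + y^2 s.t. x + y >= 499:
Stationarity: 2x = mu, 2y = mu
So x = y = mu/2.
Complementary slackness: mu*(x + y - 499) = 0
Primal feasibility: x + y >= 499; dual feasibility: mu >= 0
If mu = 0 then x = y = 0, but 0 + 0 < 499 is infeasible, so the constraint is active.
Constraint active: x + y = 2*(mu/2) = 499 => mu = 499
x = y = 499/2, f = 249001/2
Verify: stationarity 2*(499/2) = 499 = mu; primal 499/2 + 499/2 = 499 >= 499; dual mu = 499 >= 0; complementary slackness 499*(499 - 499) = 0. All KKT conditions hold.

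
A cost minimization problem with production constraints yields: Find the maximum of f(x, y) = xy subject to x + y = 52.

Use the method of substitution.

Substitute y = 52 - x into f(x,y) = xy:
g(x) = x(52 - x) = 52x - x^2
g'(x) = 52 - 2x = 0  =>  x = 26
y = 52 - 26 = 26
Maximum value = 26 * 26 = 676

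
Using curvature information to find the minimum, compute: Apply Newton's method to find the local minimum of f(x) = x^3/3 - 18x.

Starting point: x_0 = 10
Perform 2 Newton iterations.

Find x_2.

f(x) = x^3/3 - 18x
f'(x) = x^2 - 18, f''(x) = 2x
Newton update: x_{n+1} = x_n - (x_n^2 - 18)/(2*x_n)
Step 1: x_0 = 10, f'=82, f''=20, x_1 = 59/10
Step 2: x_1 = 59/10, f'=1681/100, f''=59/5, x_2 = 5281/1180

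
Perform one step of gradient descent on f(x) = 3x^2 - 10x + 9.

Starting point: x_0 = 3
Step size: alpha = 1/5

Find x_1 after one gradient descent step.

f(x) = 3x^2 - 10x + 9
f'(x) = 6x - 10
f'(3) = 6*3 + (-10) = 8
x_1 = x_0 - alpha * f'(x_0) = 3 - 1/5 * 8 = 7/5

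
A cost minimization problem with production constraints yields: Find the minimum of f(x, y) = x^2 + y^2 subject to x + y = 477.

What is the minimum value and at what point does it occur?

Substitute y = 477 - x into f(x,y) = x^2 + y^2:
g(x) = x^2 + (477 - x)^2 = 2x^2 - 954x + 227529
g'(x) = 4x - 954 = 0  =>  x = 477/2
y = 477 - 477/2 = 477/2
Minimum value = (477/2)^2 + (477/2)^2 = 227529/2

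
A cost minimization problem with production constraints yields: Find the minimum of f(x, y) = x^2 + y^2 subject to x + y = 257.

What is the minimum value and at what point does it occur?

Substitute y = 257 - x into f(x,y) = x^2 + y^2:
g(x) = x^2 + (257 - x)^2 = 2x^2 - 514x + 66049
g'(x) = 4x - 514 = 0  =>  x = 257/2
y = 257 - 257/2 = 257/2
Minimum value = (257/2)^2 + (257/2)^2 = 66049/2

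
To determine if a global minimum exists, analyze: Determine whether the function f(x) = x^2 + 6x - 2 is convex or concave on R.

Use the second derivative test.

f(x) = x^2 + 6x - 2
f'(x) = 2x + 6
f''(x) = 2
Since f''(x) = 2 > 0 for all x, f is convex on R.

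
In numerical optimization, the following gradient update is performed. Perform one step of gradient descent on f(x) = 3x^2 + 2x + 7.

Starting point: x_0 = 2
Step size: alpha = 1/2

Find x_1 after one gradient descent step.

f(x) = 3x^2 + 2x + 7
f'(x) = 6x + 2
f'(2) = 6*2 + (2) = 14
x_1 = x_0 - alpha * f'(x_0) = 2 - 1/2 * 14 = -5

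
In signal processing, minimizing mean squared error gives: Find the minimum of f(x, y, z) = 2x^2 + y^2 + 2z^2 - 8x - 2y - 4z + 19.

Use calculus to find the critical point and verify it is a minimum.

f(x,y,z) = 2x^2 + y^2 + 2z^2 - 8x - 2y - 4z + 19
df/dx = 4x + (-8) = 0 => x = 2
df/dy = 2y + (-2) = 0 => y = 1
df/dz = 4z + (-4) = 0 => z = 1
f(2,1,1) = 2*(2)^2 + 1*(1)^2 + 2*(1)^2 + -8*(2) + -2*(1) + -4*(1) + 19 = 8
Hessian is diagonal with entries 4, 2, 4 > 0, confirmed minimum.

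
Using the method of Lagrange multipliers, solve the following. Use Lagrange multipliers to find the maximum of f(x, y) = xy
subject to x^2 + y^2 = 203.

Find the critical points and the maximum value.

Lagrange conditions: y = 2*lambda*x and x = 2*lambda*y
If x = 0 then y = 0, violating the constraint, so x, y != 0.
Dividing: y/x = x/y => x^2 = y^2 => y = x or y = -x
Constraint: 2x^2 = 203 => x^2 = 203/2 => x = +/-sqrt(203/2)
Critical points: (sqrt(203/2), sqrt(203/2)), (-sqrt(203/2), -sqrt(203/2)), (sqrt(203/2), -sqrt(203/2)), (-sqrt(203/2), sqrt(203/2))
  y = x:  xy = x^2 = 203/2  at (sqrt(203/2), sqrt(203/2)) and (-sqrt(203/2), -sqrt(203/2))
  y = -x: xy = -x^2 = -203/2 at (sqrt(203/2), -sqrt(203/2)) and (-sqrt(203/2), sqrt(203/2))
Maximum xy = 203/2 at (sqrt(203/2), sqrt(203/2)) and (-sqrt(203/2), -sqrt(203/2))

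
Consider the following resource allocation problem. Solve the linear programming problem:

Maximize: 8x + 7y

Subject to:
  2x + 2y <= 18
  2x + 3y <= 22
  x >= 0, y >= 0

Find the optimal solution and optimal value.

Feasible vertices: (0, 0), (0, 22/3), (5, 4), (9, 0)
Objective 8x + 7y at each:
  (0, 0): 0
  (0, 22/3): 154/3
  (5, 4): 68
  (9, 0): 72
Maximum is 72 at (9, 0).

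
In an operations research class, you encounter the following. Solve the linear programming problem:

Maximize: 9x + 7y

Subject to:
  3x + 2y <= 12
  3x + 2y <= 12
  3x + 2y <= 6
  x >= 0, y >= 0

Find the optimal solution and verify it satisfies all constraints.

Feasible vertices: (0, 0), (0, 3), (2, 0)
Objective 9x + 7y at each vertex:
  (0, 0): 0
  (0, 3): 21
  (2, 0): 18
Maximum is 21 at (0, 3).
Verify constraints at (x, y) = (0, 3):
  3*0 + 2*3 = 6 <= 12
  3*0 + 2*3 = 6 <= 12
  3*0 + 2*3 = 6 <= 6 (active)
  x = 0 >= 0, y = 3 >= 0. All constraints satisfied.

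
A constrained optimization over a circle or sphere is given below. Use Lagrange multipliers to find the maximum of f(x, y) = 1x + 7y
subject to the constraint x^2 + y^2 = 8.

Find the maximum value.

Set up Lagrange conditions: grad f = lambda * grad g
  1 = 2*lambda*x
  7 = 2*lambda*y
From these: x/y = 1/7, so x = 1t, y = 7t for some t.
Substitute into constraint: (1t)^2 + (7t)^2 = 8
  t^2 * 50 = 8
  t = sqrt(8/50)
Maximum = 1*x + 7*y = (1^2 + 7^2)*t = 50 * sqrt(8/50) = 20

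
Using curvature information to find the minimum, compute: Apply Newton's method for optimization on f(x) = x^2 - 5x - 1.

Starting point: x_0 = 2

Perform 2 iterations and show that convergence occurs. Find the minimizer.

f(x) = x^2 - 5x - 1, f'(x) = 2x + (-5), f''(x) = 2
Step 1: f'(2) = -1, x_1 = 2 - -1/2 = 5/2
Step 2: f'(5/2) = 0, x_2 = 5/2 (converged)
Newton's method converges in 1 step for quadratics.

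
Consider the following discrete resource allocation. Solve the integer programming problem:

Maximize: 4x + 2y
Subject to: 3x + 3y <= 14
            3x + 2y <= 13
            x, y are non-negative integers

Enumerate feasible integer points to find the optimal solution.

Constraint 1: 3x + 3y <= 14
Constraint 2: 3x + 2y <= 13
Feasible x range (need y >= 0): 0 <= x <= min(14/3, 13/3) => x in {0, ..., 4}.
Enumerate feasible integer points row by row (the coefficient of y is 2 > 0, so for each x the largest feasible y gives the best value):
  x = 0: y <= min((14 - 3*0)/3, (13 - 3*0)/2) => y in {0, ..., 4}; best 4*0 + 2*4 = 8
  x = 1: y <= min((14 - 3*1)/3, (13 - 3*1)/2) => y in {0, ..., 3}; best 4*1 + 2*3 = 10
  x = 2: y <= min((14 - 3*2)/3, (13 - 3*2)/2) => y in {0, ..., 2}; best 4*2 + 2*2 = 12
  x = 3: y <= min((14 - 3*3)/3, (13 - 3*3)/2) => y in {0, ..., 1}; best 4*3 + 2*1 = 14
  x = 4: y <= min((14 - 3*4)/3, (13 - 3*4)/2) => y in {0}; best 4*4 + 2*0 = 16
The maximum 4x + 2y = 16 is achieved at x = 4, y = 0.
Check: 3*4 + 3*0 = 12 <= 14 and 3*4 + 2*0 = 12 <= 13.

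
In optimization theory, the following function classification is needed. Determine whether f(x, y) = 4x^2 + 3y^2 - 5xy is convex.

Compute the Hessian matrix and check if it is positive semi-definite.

f(x,y) = 4x^2 + 3y^2 - 5xy
Hessian H = [[8, -5], [-5, 6]]
trace(H) = 14, det(H) = 23
Eigenvalues: (14 +/- sqrt(104)) / 2 = 12.1, 1.901
Since both eigenvalues > 0, f is convex.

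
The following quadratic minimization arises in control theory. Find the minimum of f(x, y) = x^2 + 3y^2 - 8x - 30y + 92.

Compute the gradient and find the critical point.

f(x,y) = x^2 + 3y^2 - 8x - 30y + 92
df/dx = 2x + (-8) = 0  =>  x = 4
df/dy = 6y + (-30) = 0  =>  y = 5
f(4, 5) = 1*(4)^2 + 3*(5)^2 + -8*(4) + -30*(5) + 92 = 1
Hessian is diagonal with entries 2, 6 > 0, so this is a minimum.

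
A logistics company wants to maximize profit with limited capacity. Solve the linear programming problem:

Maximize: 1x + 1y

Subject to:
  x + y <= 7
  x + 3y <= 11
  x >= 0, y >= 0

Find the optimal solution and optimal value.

Feasible vertices: (0, 0), (0, 11/3), (5, 2), (7, 0)
Objective 1x + 1y at each:
  (0, 0): 0
  (0, 11/3): 11/3
  (5, 2): 7
  (7, 0): 7
Maximum is 7 at (5, 2).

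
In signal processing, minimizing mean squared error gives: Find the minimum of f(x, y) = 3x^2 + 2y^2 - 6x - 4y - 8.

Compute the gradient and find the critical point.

f(x,y) = 3x^2 + 2y^2 - 6x - 4y - 8
df/dx = 6x + (-6) = 0  =>  x = 1
df/dy = 4y + (-4) = 0  =>  y = 1
f(1, 1) = 3*(1)^2 + 2*(1)^2 + -6*(1) + -4*(1) + -8 = -13
Hessian is diagonal with entries 6, 4 > 0, so this is a minimum.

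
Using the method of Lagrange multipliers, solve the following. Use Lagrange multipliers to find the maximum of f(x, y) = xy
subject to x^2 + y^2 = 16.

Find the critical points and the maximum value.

Lagrange conditions: y = 2*lambda*x and x = 2*lambda*y
If x = 0 then y = 0, violating the constraint, so x, y != 0.
Dividing: y/x = x/y => x^2 = y^2 => y = x or y = -x
Constraint: 2x^2 = 16 => x^2 = 8 => x = +/-sqrt(8)
Critical points: (sqrt(8), sqrt(8)), (-sqrt(8), -sqrt(8)), (sqrt(8), -sqrt(8)), (-sqrt(8), sqrt(8))
  y = x:  xy = x^2 = 8  at (sqrt(8), sqrt(8)) and (-sqrt(8), -sqrt(8))
  y = -x: xy = -x^2 = -8 at (sqrt(8), -sqrt(8)) and (-sqrt(8), sqrt(8))
Maximum xy = 8 at (sqrt(8), sqrt(8)) and (-sqrt(8), -sqrt(8))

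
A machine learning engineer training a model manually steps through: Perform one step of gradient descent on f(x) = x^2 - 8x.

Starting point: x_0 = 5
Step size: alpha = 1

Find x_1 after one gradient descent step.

f(x) = x^2 - 8x
f'(x) = 2x - 8
f'(5) = 2*5 + (-8) = 2
x_1 = x_0 - alpha * f'(x_0) = 5 - 1 * 2 = 3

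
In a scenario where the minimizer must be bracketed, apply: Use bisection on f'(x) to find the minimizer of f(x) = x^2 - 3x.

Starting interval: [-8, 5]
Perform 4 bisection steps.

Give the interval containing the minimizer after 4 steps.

Finding critical point of f(x) = x^2 - 3x using bisection on f'(x) = 2x + -3.
f'(x) = 0 when x = 3/2.
Starting interval: [-8, 5]
Step 1: mid = -3/2, f'(mid) = -6, new interval = [-3/2, 5]
Step 2: mid = 7/4, f'(mid) = 1/2, new interval = [-3/2, 7/4]
Step 3: mid = 1/8, f'(mid) = -11/4, new interval = [1/8, 7/4]
Step 4: mid = 15/16, f'(mid) = -9/8, new interval = [15/16, 7/4]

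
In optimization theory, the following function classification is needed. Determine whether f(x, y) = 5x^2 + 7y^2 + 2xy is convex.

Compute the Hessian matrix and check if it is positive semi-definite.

f(x,y) = 5x^2 + 7y^2 + 2xy
Hessian H = [[10, 2], [2, 14]]
trace(H) = 24, det(H) = 136
Eigenvalues: (24 +/- sqrt(32)) / 2 = 14.83, 9.172
Since both eigenvalues > 0, f is convex.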